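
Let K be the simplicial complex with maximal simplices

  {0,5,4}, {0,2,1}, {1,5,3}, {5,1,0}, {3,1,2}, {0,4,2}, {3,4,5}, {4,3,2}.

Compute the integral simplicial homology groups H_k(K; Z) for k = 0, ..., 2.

Fix the vertex order 0 < 1 < 2 < 3 < 4 < 5 and write every simplex with vertices in increasing order. Then dim K = 2 and the simplices of K are:

  0-simplices (6): [0], [1], [2], [3], [4], [5]
  1-simplices (12): [0,1], [0,2], [0,4], [0,5], [1,2], [1,3], [1,5], [2,3], [2,4], [3,4], [3,5], [4,5]
  2-simplices (8): [0,1,2], [0,1,5], [0,2,4], [0,4,5], [1,2,3], [1,3,5], [2,3,4], [3,4,5]

Hence C_0 ≅ Z^6, C_1 ≅ Z^12, C_2 ≅ Z^8.

∂_1: C_1 → C_0 maps an edge to its endpoints' difference, ∂[p,q] = q − p.
The resulting 6×12 matrix has rank 5, and its Smith normal form has invariant factors (1,1,1,1,1).

Boundary ∂_2: C_2 → C_1 maps a triangle to the signed sum of its edges. For instance
  ∂[0,2,4] = [2,4] − [0,4] + [0,2],
  ∂[1,3,5] = [3,5] − [1,5] + [1,3].
As a 12×8 matrix over Z this has rank 7, with invariant factors (1,1,1,1,1,1,1).

Now H_k = ker ∂_k / im ∂_{k+1}, so:

  H_0: rank C_0 − rank ∂_1 = 6 − 5 = 1, and the invariant factors of ∂_1 are all 1, so H_0 ≅ Z.
  H_1: rank ker ∂_1 − rank ∂_2 = (12 − 5) − 7 = 0, and the invariant factors of ∂_2 are all 1, so H_1 ≅ 0.
  H_2: rank ker ∂_2 − rank ∂_3 = (8 − 7) − 0 = 1, and there is no ∂_3, so H_2 ≅ Z.

H_0 = Z,  H_1 = 0,  H_2 = Z.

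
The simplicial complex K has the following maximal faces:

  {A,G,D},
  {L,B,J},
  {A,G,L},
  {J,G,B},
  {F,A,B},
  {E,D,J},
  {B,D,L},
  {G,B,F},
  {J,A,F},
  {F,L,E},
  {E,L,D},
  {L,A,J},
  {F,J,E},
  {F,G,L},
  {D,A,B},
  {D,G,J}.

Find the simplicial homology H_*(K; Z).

Take the total order A < B < D < E < F < G < J < L on the vertex set. Then K (dimension 2) consists of the simplices:

  0-simplices (8): A, B, D, E, F, G, J, L
  1-simplices (24): AB, AD, AF, AG, AJ, AL, BD, BF, BG, BJ, BL, DE, DG, DJ, DL, EF, EJ, EL, FG, FJ, FL, GJ, GL, JL
  2-simplices (16): ABD, ABF, ADG, AFJ, AGL, AJL, BDL, BFG, BGJ, BJL, DEJ, DEL, DGJ, EFJ, EFL, FGL

Hence C_0 ≅ Z^8, C_1 ≅ Z^24, C_2 ≅ Z^16.

∂_1: C_1 → C_0 maps an edge to its endpoints' difference, ∂[p,q] = q − p.
The resulting 8×24 matrix has rank 7, and its Smith normal form has invariant factors (1,1,1,1,1,1,1).

Boundary ∂_2: C_2 → C_1 sends each 2-simplex [p,q,r] to [q,r] − [p,r] + [p,q]. For instance
  ∂BFG = FG − BG + BF,
  ∂AJL = JL − AL + AJ.
The 24×16 boundary matrix has rank 15 and Smith normal form diag(1,1,1,1,1,1,1,1,1,1,1,1,1,1,1).

Computing H_k = (kernel of ∂_k) / (image of ∂_{k+1}):

  H_0: rank C_0 − rank ∂_1 = 8 − 7 = 1, and the invariant factors of ∂_1 are all 1, so H_0 = Z.
  H_1: rank ker ∂_1 − rank ∂_2 = (24 − 7) − 15 = 2, and the invariant factors of ∂_2 are all 1, so H_1 = Z^2.
  H_2: rank ker ∂_2 − rank ∂_3 = (16 − 15) − 0 = 1, and there is no ∂_3, so H_2 = Z.

H_0 = Z,  H_1 = Z^2,  H_2 = Z.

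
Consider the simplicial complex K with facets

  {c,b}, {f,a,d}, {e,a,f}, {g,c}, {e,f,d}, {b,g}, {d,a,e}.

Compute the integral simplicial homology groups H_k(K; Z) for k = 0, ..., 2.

H_0 ≅ Z^2,  H_1 ≅ Z,  H_2 ≅ Z.

Order the vertices as a < b < c < d < e < f < g. Listing each simplex with vertices in this order, K has dimension 2 with simplices:

  0-simplices (7): a, b, c, d, e, f, g
  1-simplices (9): ad, ae, af, bc, bg, cg, de, df, ef
  2-simplices (4): ade, adf, aef, def

Hence C_0 ≅ Z^7, C_1 ≅ Z^9, C_2 ≅ Z^4.

∂_1: C_1 → C_0 sends each edge [p,q] (with p < q) to q − p.
The 7×9 boundary matrix has rank 5 and Smith normal form diag(1,1,1,1,1).

∂_2: C_2 → C_1 acts by ∂[p,q,r] = [q,r] − [p,r] + [p,q]. For instance
  ∂aef = ef − af + ae,
  ∂def = ef − df + de.
As a 9×4 matrix over Z this has rank 3, with invariant factors (1,1,1).

Computing H_k = (kernel of ∂_k) / (image of ∂_{k+1}):

  H_0: rank C_0 − rank ∂_1 = 7 − 5 = 2, and the invariant factors of ∂_1 are all 1, so H_0 ≅ Z^2.
  H_1: rank ker ∂_1 − rank ∂_2 = (9 − 5) − 3 = 1, and the invariant factors of ∂_2 are all 1, so H_1 ≅ Z.
  H_2: rank ker ∂_2 − rank ∂_3 = (4 − 3) − 0 = 1, and there is no ∂_3, so H_2 ≅ Z.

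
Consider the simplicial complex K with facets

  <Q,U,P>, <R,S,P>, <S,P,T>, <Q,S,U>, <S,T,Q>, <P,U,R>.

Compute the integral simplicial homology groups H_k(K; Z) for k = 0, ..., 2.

Take the total order P < Q < R < S < T < U on the vertex set. Then K (dimension 2) consists of the simplices:

  0-simplices (6): P, Q, R, S, T, U
  1-simplices (12): PQ, PR, PS, PT, PU, QS, QT, QU, RS, RU, ST, SU
  2-simplices (6): PQU, PRS, PRU, PST, QST, QSU

Hence C_0 ≅ Z^6, C_1 ≅ Z^12, C_2 ≅ Z^6.

∂_1: C_1 → C_0 is given by ∂[p,q] = [q] − [p]. For instance
  ∂RU = U − R.
The 6×12 boundary matrix has rank 5 and Smith normal form diag(1,1,1,1,1).

∂_2: C_2 → C_1 maps a triangle to the signed sum of its edges. For instance
  ∂PRS = RS − PS + PR,
  ∂QST = ST − QT + QS.
As a 12×6 matrix over Z this has rank 6, with invariant factors (1,1,1,1,1,1).

From H_k ≅ ker(∂_k) / im(∂_{k+1}) we obtain:

  H_0: rank C_0 − rank ∂_1 = 6 − 5 = 1, and the invariant factors of ∂_1 are all 1, so H_0 = Z.
  H_1: rank ker ∂_1 − rank ∂_2 = (12 − 5) − 6 = 1, and the invariant factors of ∂_2 are all 1, so H_1 = Z.
  H_2: rank ker ∂_2 − rank ∂_3 = (6 − 6) − 0 = 0, and there is no ∂_3, so H_2 = 0.

H_0 ≅ Z,  H_1 ≅ Z,  H_2 = 0.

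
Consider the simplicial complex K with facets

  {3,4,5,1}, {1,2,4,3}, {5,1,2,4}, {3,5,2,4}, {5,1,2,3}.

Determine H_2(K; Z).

H_2 ≅ 0.

Fix the vertex order 1 < 2 < 3 < 4 < 5 and write every simplex with vertices in increasing order. Then dim K = 3 and the simplices of K are:

  0-simplices (5): [1], [2], [3], [4], [5]
  1-simplices (10): [1,2], [1,3], [1,4], [1,5], [2,3], [2,4], [2,5], [3,4], [3,5], [4,5]
  2-simplices (10): [1,2,3], [1,2,4], [1,2,5], [1,3,4], [1,3,5], [1,4,5], [2,3,4], [2,3,5], [2,4,5], [3,4,5]
  3-simplices (5): [1,2,3,4], [1,2,3,5], [1,2,4,5], [1,3,4,5], [2,3,4,5]

so the chain groups are C_0 ≅ Z^5, C_1 ≅ Z^10, C_2 ≅ Z^10, C_3 ≅ Z^5.

Boundary ∂_1: C_1 → C_0 sends each edge [p,q] (with p < q) to q − p.
The resulting 5×10 matrix has rank 4, and its Smith normal form has invariant factors (1,1,1,1).

∂_2: C_2 → C_1 sends each 2-simplex [p,q,r] to [q,r] − [p,r] + [p,q]. For instance
  ∂[2,4,5] = [4,5] − [2,5] + [2,4],
  ∂[2,3,5] = [3,5] − [2,5] + [2,3].
As a 10×10 matrix over Z this has rank 6, with invariant factors (1,1,1,1,1,1).

The boundary map ∂_3: C_3 → C_2 sends each 3-simplex σ to the alternating sum Σ_i (−1)^i (σ with its i-th vertex removed). For instance
  ∂[1,3,4,5] = [3,4,5] − [1,4,5] + [1,3,5] − [1,3,4],
  ∂[1,2,4,5] = [2,4,5] − [1,4,5] + [1,2,5] − [1,2,4].
As a 10×5 matrix over Z this has rank 4, with invariant factors (1,1,1,1).

Computing H_k = (kernel of ∂_k) / (image of ∂_{k+1}):

  H_2: rank ker ∂_2 − rank ∂_3 = (10 − 6) − 4 = 0, and the invariant factors of ∂_3 are all 1, so H_2 ≅ 0.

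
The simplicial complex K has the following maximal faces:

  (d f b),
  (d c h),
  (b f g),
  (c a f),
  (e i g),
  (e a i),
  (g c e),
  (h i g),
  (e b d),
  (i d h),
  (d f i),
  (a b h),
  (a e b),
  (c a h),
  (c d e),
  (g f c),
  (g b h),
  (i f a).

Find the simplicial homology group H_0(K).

H_0 ≅ Z.

We work with the vertex ordering a < b < c < d < e < f < g < h < i. The simplices of K, each written with vertices in increasing order, are:

  0-simplices (9): a, b, c, d, e, f, g, h, i
  1-simplices (27): ab, ac, ae, af, ah, ai, bd, be, bf, bg, bh, cd, ce, cf, cg, ch, de, df, dh, di, eg, ei, fg, fi, gh, gi, hi
  2-simplices (18): abe, abh, acf, ach, aei, afi, bde, bdf, bfg, bgh, cde, cdh, ceg, cfg, dfi, dhi, egi, ghi

Hence C_0 ≅ Z^9, C_1 ≅ Z^27, C_2 ≅ Z^18.

Boundary ∂_1: C_1 → C_0 is given by ∂[p,q] = [q] − [p].
The resulting 9×27 matrix has rank 8, and its Smith normal form has invariant factors (1,1,1,1,1,1,1,1).

Boundary ∂_2: C_2 → C_1 sends each 2-simplex [p,q,r] to [q,r] − [p,r] + [p,q]. For instance
  ∂dfi = fi − di + df,
  ∂acf = cf − af + ac.
This gives a 27×18 integer matrix of rank 17; reducing to Smith normal form yields diagonal entries (1,1,1,1,1,1,1,1,1,1,1,1,1,1,1,1,1).

Computing H_k = (kernel of ∂_k) / (image of ∂_{k+1}):

  H_0: rank C_0 − rank ∂_1 = 9 − 8 = 1, and the invariant factors of ∂_1 are all 1, so H_0 ≅ Z.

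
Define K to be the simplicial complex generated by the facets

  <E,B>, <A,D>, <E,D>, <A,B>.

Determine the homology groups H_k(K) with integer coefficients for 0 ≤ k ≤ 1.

Fix the vertex order A < B < D < E and write every simplex with vertices in increasing order. Then dim K = 1 and the simplices of K are:

  0-simplices (4): A, B, D, E
  1-simplices (4): AB, AD, BE, DE

giving chain groups C_0 ≅ Z^4, C_1 ≅ Z^4.

∂_1: C_1 → C_0 sends each edge [p,q] (with p < q) to q − p. For instance
  ∂DE = E − D.
As a 4×4 matrix over Z this has rank 3, with invariant factors (1,1,1).

Reading off H_k = ker ∂_k / im ∂_{k+1}:

  H_0: rank C_0 − rank ∂_1 = 4 − 3 = 1, and the invariant factors of ∂_1 are all 1, so H_0 ≅ Z.
  H_1: rank ker ∂_1 − rank ∂_2 = (4 − 3) − 0 = 1, and there is no ∂_2, so H_1 ≅ Z.

As a check, the Euler characteristic is 4 − 4 = 0, which agrees with 1 − 1 = 0.

H_0 = Z,  H_1 = Z.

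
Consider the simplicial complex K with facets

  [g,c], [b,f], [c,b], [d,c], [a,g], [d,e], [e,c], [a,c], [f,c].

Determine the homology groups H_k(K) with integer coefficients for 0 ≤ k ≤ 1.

H_0 = Z,  H_1 = Z^3.

Fix the vertex order a < b < c < d < e < f < g and write every simplex with vertices in increasing order. Then dim K = 1 and the simplices of K are:

  0-simplices (7): a, b, c, d, e, f, g
  1-simplices (9): ac, ag, bc, bf, cd, ce, cf, cg, de

giving chain groups C_0 ≅ Z^7, C_1 ≅ Z^9.

Boundary ∂_1: C_1 → C_0 maps an edge to its endpoints' difference, ∂[p,q] = q − p.
This gives a 7×9 integer matrix of rank 6; reducing to Smith normal form yields diagonal entries (1,1,1,1,1,1).

Now H_k = ker ∂_k / im ∂_{k+1}, so:

  H_0: rank C_0 − rank ∂_1 = 7 − 6 = 1, and the invariant factors of ∂_1 are all 1, so H_0 = Z.
  H_1: rank ker ∂_1 − rank ∂_2 = (9 − 6) − 0 = 3, and there is no ∂_2, so H_1 = Z^3.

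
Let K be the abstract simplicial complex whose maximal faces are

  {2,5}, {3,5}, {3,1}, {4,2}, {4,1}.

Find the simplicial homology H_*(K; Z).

H_0 ≅ Z,  H_1 ≅ Z.

Fix the vertex order 1 < 2 < 3 < 4 < 5 and write every simplex with vertices in increasing order. Then dim K = 1 and the simplices of K are:

  0-simplices (5): [1], [2], [3], [4], [5]
  1-simplices (5): [1,3], [1,4], [2,4], [2,5], [3,5]

Hence C_0 ≅ Z^5, C_1 ≅ Z^5.

Boundary ∂_1: C_1 → C_0 maps an edge to its endpoints' difference, ∂[p,q] = q − p.
This gives a 5×5 integer matrix of rank 4; reducing to Smith normal form yields diagonal entries (1,1,1,1).

Reading off H_k = ker ∂_k / im ∂_{k+1}:

  H_0: rank C_0 − rank ∂_1 = 5 − 4 = 1, and the invariant factors of ∂_1 are all 1, so H_0 ≅ Z.
  H_1: rank ker ∂_1 − rank ∂_2 = (5 − 4) − 0 = 1, and there is no ∂_2, so H_1 ≅ Z.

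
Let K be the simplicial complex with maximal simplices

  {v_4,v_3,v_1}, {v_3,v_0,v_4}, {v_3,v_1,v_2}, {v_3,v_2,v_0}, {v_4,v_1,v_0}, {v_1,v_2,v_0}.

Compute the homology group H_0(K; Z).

We work with the vertex ordering v_0 < v_1 < v_2 < v_3 < v_4. The simplices of K, each written with vertices in increasing order, are:

  0-simplices (5): [v_0], [v_1], [v_2], [v_3], [v_4]
  1-simplices (9): [v_0,v_1], [v_0,v_2], [v_0,v_3], [v_0,v_4], [v_1,v_2], [v_1,v_3], [v_1,v_4], [v_2,v_3], [v_3,v_4]
  2-simplices (6): [v_0,v_1,v_2], [v_0,v_1,v_4], [v_0,v_2,v_3], [v_0,v_3,v_4], [v_1,v_2,v_3], [v_1,v_3,v_4]

giving chain groups C_0 ≅ Z^5, C_1 ≅ Z^9, C_2 ≅ Z^6.

∂_1: C_1 → C_0 is given by ∂[p,q] = [q] − [p].
The 5×9 boundary matrix has rank 4 and Smith normal form diag(1,1,1,1).

Boundary ∂_2: C_2 → C_1 maps a triangle to the signed sum of its edges. For instance
  ∂[v_1,v_2,v_3] = [v_2,v_3] − [v_1,v_3] + [v_1,v_2],
  ∂[v_0,v_2,v_3] = [v_2,v_3] − [v_0,v_3] + [v_0,v_2].
The 9×6 boundary matrix has rank 5 and Smith normal form diag(1,1,1,1,1).

From H_k ≅ ker(∂_k) / im(∂_{k+1}) we obtain:

  H_0: rank C_0 − rank ∂_1 = 5 − 4 = 1, and the invariant factors of ∂_1 are all 1, so H_0 = Z.

H_0 = Z.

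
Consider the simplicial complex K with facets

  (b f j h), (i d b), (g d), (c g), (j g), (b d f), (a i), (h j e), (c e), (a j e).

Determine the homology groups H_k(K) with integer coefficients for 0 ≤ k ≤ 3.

We work with the vertex ordering a < b < c < d < e < f < g < h < i < j. The simplices of K, each written with vertices in increasing order, are:

  0-simplices (10): a, b, c, d, e, f, g, h, i, j
  1-simplices (19): ae, ai, aj, bd, bf, bh, bi, bj, ce, cg, df, dg, di, eh, ej, fh, fj, gj, hj
  2-simplices (8): aej, bdf, bdi, bfh, bfj, bhj, ehj, fhj
  3-simplices (1): bfhj

Hence C_0 ≅ Z^10, C_1 ≅ Z^19, C_2 ≅ Z^8, C_3 ≅ Z^1.

Boundary ∂_1: C_1 → C_0 maps an edge to its endpoints' difference, ∂[p,q] = q − p.
As a 10×19 matrix over Z this has rank 9, with invariant factors (1,1,1,1,1,1,1,1,1).

∂_2: C_2 → C_1 acts by ∂[p,q,r] = [q,r] − [p,r] + [p,q]. For instance
  ∂bfj = fj − bj + bf,
  ∂bhj = hj − bj + bh.
As a 19×8 matrix over Z this has rank 7, with invariant factors (1,1,1,1,1,1,1).

Boundary ∂_3: C_3 → C_2 sends each 3-simplex σ to the alternating sum Σ_i (−1)^i (σ with its i-th vertex removed). For instance
  ∂bfhj = fhj − bhj + bfj − bfh.
The resulting 8×1 matrix has rank 1, and its Smith normal form has invariant factors (1).

Now H_k = ker ∂_k / im ∂_{k+1}, so:

  H_0: rank C_0 − rank ∂_1 = 10 − 9 = 1, and the invariant factors of ∂_1 are all 1, so H_0 ≅ Z.
  H_1: rank ker ∂_1 − rank ∂_2 = (19 − 9) − 7 = 3, and the invariant factors of ∂_2 are all 1, so H_1 ≅ Z^3.
  H_2: rank ker ∂_2 − rank ∂_3 = (8 − 7) − 1 = 0, and the invariant factors of ∂_3 are all 1, so H_2 ≅ 0.
  H_3: rank ker ∂_3 − rank ∂_4 = (1 − 1) − 0 = 0, and there is no ∂_4, so H_3 ≅ 0.

H_0 ≅ Z,  H_1 ≅ Z^3,  H_2 = 0,  H_3 = 0.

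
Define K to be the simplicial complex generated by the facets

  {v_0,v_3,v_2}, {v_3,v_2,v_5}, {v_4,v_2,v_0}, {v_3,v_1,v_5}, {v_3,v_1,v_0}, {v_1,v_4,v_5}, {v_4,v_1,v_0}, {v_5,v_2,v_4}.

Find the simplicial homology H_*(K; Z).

H_0 ≅ Z,  H_1 = 0,  H_2 ≅ Z.

Fix the vertex order v_0 < v_1 < v_2 < v_3 < v_4 < v_5 and write every simplex with vertices in increasing order. Then dim K = 2 and the simplices of K are:

  0-simplices (6): [v_0], [v_1], [v_2], [v_3], [v_4], [v_5]
  1-simplices (12): [v_0,v_1], [v_0,v_2], [v_0,v_3], [v_0,v_4], [v_1,v_3], [v_1,v_4], [v_1,v_5], [v_2,v_3], [v_2,v_4], [v_2,v_5], [v_3,v_5], [v_4,v_5]
  2-simplices (8): [v_0,v_1,v_3], [v_0,v_1,v_4], [v_0,v_2,v_3], [v_0,v_2,v_4], [v_1,v_3,v_5], [v_1,v_4,v_5], [v_2,v_3,v_5], [v_2,v_4,v_5]

so the chain groups are C_0 ≅ Z^6, C_1 ≅ Z^12, C_2 ≅ Z^8.

The boundary map ∂_1: C_1 → C_0 maps an edge to its endpoints' difference, ∂[p,q] = q − p. For instance
  ∂[v_0,v_4] = [v_4] − [v_0].
The 6×12 boundary matrix has rank 5 and Smith normal form diag(1,1,1,1,1).

∂_2: C_2 → C_1 maps a triangle to the signed sum of its edges. For instance
  ∂[v_0,v_1,v_4] = [v_1,v_4] − [v_0,v_4] + [v_0,v_1],
  ∂[v_1,v_3,v_5] = [v_3,v_5] − [v_1,v_5] + [v_1,v_3].
The 12×8 boundary matrix has rank 7 and Smith normal form diag(1,1,1,1,1,1,1).

From H_k ≅ ker(∂_k) / im(∂_{k+1}) we obtain:

  H_0: rank C_0 − rank ∂_1 = 6 − 5 = 1, and the invariant factors of ∂_1 are all 1, so H_0 ≅ Z.
  H_1: rank ker ∂_1 − rank ∂_2 = (12 − 5) − 7 = 0, and the invariant factors of ∂_2 are all 1, so H_1 ≅ 0.
  H_2: rank ker ∂_2 − rank ∂_3 = (8 − 7) − 0 = 1, and there is no ∂_3, so H_2 ≅ Z.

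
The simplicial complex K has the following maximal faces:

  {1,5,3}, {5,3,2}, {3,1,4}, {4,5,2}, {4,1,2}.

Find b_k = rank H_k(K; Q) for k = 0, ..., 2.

We work with the vertex ordering 1 < 2 < 3 < 4 < 5. The simplices of K, each written with vertices in increasing order, are:

  0-simplices (5): [1], [2], [3], [4], [5]
  1-simplices (10): [1,2], [1,3], [1,4], [1,5], [2,3], [2,4], [2,5], [3,4], [3,5], [4,5]
  2-simplices (5): [1,2,4], [1,3,4], [1,3,5], [2,3,5], [2,4,5]

Hence C_0 ≅ Z^5, C_1 ≅ Z^10, C_2 ≅ Z^5.

The boundary map ∂_1: C_1 → C_0 sends each edge [p,q] (with p < q) to q − p.
The 5×10 boundary matrix has rank 4 and Smith normal form diag(1,1,1,1).

Boundary ∂_2: C_2 → C_1 sends each 2-simplex [p,q,r] to [q,r] − [p,r] + [p,q]. For instance
  ∂[2,4,5] = [4,5] − [2,5] + [2,4],
  ∂[1,3,4] = [3,4] − [1,4] + [1,3].
The 10×5 boundary matrix has rank 5 and Smith normal form diag(1,1,1,1,1).

Computing H_k = (kernel of ∂_k) / (image of ∂_{k+1}):

  H_0: rank C_0 − rank ∂_1 = 5 − 4 = 1, and the invariant factors of ∂_1 are all 1, so H_0 = Z.
  H_1: rank ker ∂_1 − rank ∂_2 = (10 − 4) − 5 = 1, and the invariant factors of ∂_2 are all 1, so H_1 = Z.
  H_2: rank ker ∂_2 − rank ∂_3 = (5 − 5) − 0 = 0, and there is no ∂_3, so H_2 = 0.

Hence the Betti numbers are b_0 = 1, b_1 = 1, b_2 = 0.

b_0 = 1, b_1 = 1, b_2 = 0.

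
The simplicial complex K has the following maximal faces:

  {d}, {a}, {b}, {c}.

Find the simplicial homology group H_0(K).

H_0 ≅ Z^4.

Fix the vertex order a < b < c < d and write every simplex with vertices in increasing order. Then dim K = 0 and the simplices of K are:

  0-simplices (4): a, b, c, d

so the chain groups are C_0 ≅ Z^4.

Reading off H_k = ker ∂_k / im ∂_{k+1}:

  H_0: rank C_0 − rank ∂_1 = 4 − 0 = 4, and there is no ∂_1, so H_0 = Z^4.

(K is a triangulation of a set of 4 points.)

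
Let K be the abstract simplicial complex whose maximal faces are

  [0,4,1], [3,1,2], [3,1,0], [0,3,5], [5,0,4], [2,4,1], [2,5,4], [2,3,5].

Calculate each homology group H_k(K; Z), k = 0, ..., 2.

H_0 = Z,  H_1 = 0,  H_2 = Z.

Order the vertices as 0 < 1 < 2 < 3 < 4 < 5. Listing each simplex with vertices in this order, K has dimension 2 with simplices:

  0-simplices (6): [0], [1], [2], [3], [4], [5]
  1-simplices (12): [0,1], [0,3], [0,4], [0,5], [1,2], [1,3], [1,4], [2,3], [2,4], [2,5], [3,5], [4,5]
  2-simplices (8): [0,1,3], [0,1,4], [0,3,5], [0,4,5], [1,2,3], [1,2,4], [2,3,5], [2,4,5]

giving chain groups C_0 ≅ Z^6, C_1 ≅ Z^12, C_2 ≅ Z^8.

The boundary map ∂_1: C_1 → C_0 maps an edge to its endpoints' difference, ∂[p,q] = q − p.
The 6×12 boundary matrix has rank 5 and Smith normal form diag(1,1,1,1,1).

Boundary ∂_2: C_2 → C_1 maps a triangle to the signed sum of its edges. For instance
  ∂[0,1,4] = [1,4] − [0,4] + [0,1],
  ∂[2,3,5] = [3,5] − [2,5] + [2,3].
The 12×8 boundary matrix has rank 7 and Smith normal form diag(1,1,1,1,1,1,1).

Now H_k = ker ∂_k / im ∂_{k+1}, so:

  H_0: rank C_0 − rank ∂_1 = 6 − 5 = 1, and the invariant factors of ∂_1 are all 1, so H_0 ≅ Z.
  H_1: rank ker ∂_1 − rank ∂_2 = (12 − 5) − 7 = 0, and the invariant factors of ∂_2 are all 1, so H_1 ≅ 0.
  H_2: rank ker ∂_2 − rank ∂_3 = (8 − 7) − 0 = 1, and there is no ∂_3, so H_2 ≅ Z.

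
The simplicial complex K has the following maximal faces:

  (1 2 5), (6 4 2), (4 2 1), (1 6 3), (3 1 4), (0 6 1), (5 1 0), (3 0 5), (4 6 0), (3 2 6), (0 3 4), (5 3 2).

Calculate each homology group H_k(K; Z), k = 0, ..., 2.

H_0 ≅ Z,  H_1 ≅ Z/2,  H_2 = 0.

Fix the vertex order 0 < 1 < 2 < 3 < 4 < 5 < 6 and write every simplex with vertices in increasing order. Then dim K = 2 and the simplices of K are:

  0-simplices (7): [0], [1], [2], [3], [4], [5], [6]
  1-simplices (18): [0,1], [0,3], [0,4], [0,5], [0,6], [1,2], [1,3], [1,4], [1,5], [1,6], [2,3], [2,4], [2,5], [2,6], [3,4], [3,5], [3,6], [4,6]
  2-simplices (12): [0,1,5], [0,1,6], [0,3,4], [0,3,5], [0,4,6], [1,2,4], [1,2,5], [1,3,4], [1,3,6], [2,3,5], [2,3,6], [2,4,6]

so the chain groups are C_0 ≅ Z^7, C_1 ≅ Z^18, C_2 ≅ Z^12.

Boundary ∂_1: C_1 → C_0 sends each edge [p,q] (with p < q) to q − p.
The resulting 7×18 matrix has rank 6, and its Smith normal form has invariant factors (1,1,1,1,1,1).

The boundary map ∂_2: C_2 → C_1 sends each 2-simplex [p,q,r] to [q,r] − [p,r] + [p,q]. For instance
  ∂[0,3,4] = [3,4] − [0,4] + [0,3],
  ∂[1,3,4] = [3,4] − [1,4] + [1,3].
This gives a 18×12 integer matrix of rank 12; reducing to Smith normal form yields diagonal entries (1,1,1,1,1,1,1,1,1,1,1,2).

From H_k ≅ ker(∂_k) / im(∂_{k+1}) we obtain:

  H_0: rank C_0 − rank ∂_1 = 7 − 6 = 1, and the invariant factors of ∂_1 are all 1, so H_0 ≅ Z.
  H_1: rank ker ∂_1 − rank ∂_2 = (18 − 6) − 12 = 0, and ∂_2 has invariant factor 2 > 1, so H_1 ≅ Z/2.
  H_2: rank ker ∂_2 − rank ∂_3 = (12 − 12) − 0 = 0, and there is no ∂_3, so H_2 ≅ 0.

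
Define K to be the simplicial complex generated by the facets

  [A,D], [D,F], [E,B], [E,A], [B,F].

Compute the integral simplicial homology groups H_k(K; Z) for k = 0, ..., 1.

H_0 ≅ Z,  H_1 ≅ Z.

We work with the vertex ordering A < B < D < E < F. The simplices of K, each written with vertices in increasing order, are:

  0-simplices (5): A, B, D, E, F
  1-simplices (5): AD, AE, BE, BF, DF

so the chain groups are C_0 ≅ Z^5, C_1 ≅ Z^5.

∂_1: C_1 → C_0 is given by ∂[p,q] = [q] − [p].
This gives a 5×5 integer matrix of rank 4; reducing to Smith normal form yields diagonal entries (1,1,1,1).

Now H_k = ker ∂_k / im ∂_{k+1}, so:

  H_0: rank C_0 − rank ∂_1 = 5 − 4 = 1, and the invariant factors of ∂_1 are all 1, so H_0 ≅ Z.
  H_1: rank ker ∂_1 − rank ∂_2 = (5 − 4) − 0 = 1, and there is no ∂_2, so H_1 ≅ Z.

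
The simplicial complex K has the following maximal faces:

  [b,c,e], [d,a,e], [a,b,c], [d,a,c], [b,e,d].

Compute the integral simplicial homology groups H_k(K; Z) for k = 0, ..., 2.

K has 5 vertices, 10 edges, 5 triangles.
rank ∂_0 = 0, rank ∂_1 = 4 ⇒ b_0 = 5 − 0 − 4 = 1; all invariant factors of ∂_1 are 1 so no torsion. So H_0 ≅ Z.
rank ∂_1 = 4, rank ∂_2 = 5 ⇒ b_1 = 10 − 4 − 5 = 1; all invariant factors of ∂_2 are 1 so no torsion. So H_1 ≅ Z.
rank ∂_2 = 5, rank ∂_3 = 0 ⇒ b_2 = 5 − 5 − 0 = 0. So H_2 ≅ 0.

H_0 ≅ Z,  H_1 ≅ Z,  H_2 = 0.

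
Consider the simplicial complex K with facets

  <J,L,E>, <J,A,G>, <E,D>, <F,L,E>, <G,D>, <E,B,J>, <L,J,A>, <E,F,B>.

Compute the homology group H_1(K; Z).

H_1 ≅ Z.

Take the total order A < B < D < E < F < G < J < L on the vertex set. Then K (dimension 2) consists of the simplices:

  0-simplices (8): A, B, D, E, F, G, J, L
  1-simplices (14): AG, AJ, AL, BE, BF, BJ, DE, DG, EF, EJ, EL, FL, GJ, JL
  2-simplices (6): AGJ, AJL, BEF, BEJ, EFL, EJL

so the chain groups are C_0 ≅ Z^8, C_1 ≅ Z^14, C_2 ≅ Z^6.

The boundary map ∂_1: C_1 → C_0 sends each edge [p,q] (with p < q) to q − p. For instance
  ∂AG = G − A.
The resulting 8×14 matrix has rank 7, and its Smith normal form has invariant factors (1,1,1,1,1,1,1).

∂_2: C_2 → C_1 maps a triangle to the signed sum of its edges. For instance
  ∂BEJ = EJ − BJ + BE,
  ∂AGJ = GJ − AJ + AG.
This gives a 14×6 integer matrix of rank 6; reducing to Smith normal form yields diagonal entries (1,1,1,1,1,1).

From H_k ≅ ker(∂_k) / im(∂_{k+1}) we obtain:

  H_1: rank ker ∂_1 − rank ∂_2 = (14 − 7) − 6 = 1, and the invariant factors of ∂_2 are all 1, so H_1 = Z.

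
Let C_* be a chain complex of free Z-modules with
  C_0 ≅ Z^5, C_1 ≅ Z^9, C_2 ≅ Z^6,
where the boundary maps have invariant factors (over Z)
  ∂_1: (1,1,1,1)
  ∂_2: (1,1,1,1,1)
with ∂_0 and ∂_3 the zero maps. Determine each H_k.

H_0: b_0 = 5 − 0 − 4 = 1; torsion from ∂_1 factors > 1: none. So H_0 = Z.
H_1: b_1 = 9 − 4 − 5 = 0; torsion from ∂_2 factors > 1: none. So H_1 = 0.
H_2: b_2 = 6 − 5 − 0 = 1; torsion from ∂_3 factors > 1: none. So H_2 = Z.

H_0 = Z,  H_1 = 0,  H_2 = Z.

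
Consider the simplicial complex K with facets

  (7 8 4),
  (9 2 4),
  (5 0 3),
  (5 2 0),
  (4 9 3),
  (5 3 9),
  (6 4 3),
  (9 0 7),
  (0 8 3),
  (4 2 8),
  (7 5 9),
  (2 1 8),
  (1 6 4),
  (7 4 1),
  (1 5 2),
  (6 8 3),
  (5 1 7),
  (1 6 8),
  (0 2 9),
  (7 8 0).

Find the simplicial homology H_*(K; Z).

Fix the vertex order 0 < 1 < 2 < 3 < 4 < 5 < 6 < 7 < 8 < 9 and write every simplex with vertices in increasing order. Then dim K = 2 and the simplices of K are:

  0-simplices (10): [0], [1], [2], [3], [4], [5], [6], [7], [8], [9]
  1-simplices (30): (30 of them)
  2-simplices (20): (20 of them)

so the chain groups are C_0 ≅ Z^10, C_1 ≅ Z^30, C_2 ≅ Z^20.

∂_1: C_1 → C_0 maps an edge to its endpoints' difference, ∂[p,q] = q − p. For instance
  ∂[5,7] = [7] − [5].
As a 10×30 matrix over Z this has rank 9, with invariant factors (1,1,1,1,1,1,1,1,1).

The boundary map ∂_2: C_2 → C_1 maps a triangle to the signed sum of its edges. For instance
  ∂[1,6,8] = [6,8] − [1,8] + [1,6],
  ∂[0,7,9] = [7,9] − [0,9] + [0,7].
As a 30×20 matrix over Z this has rank 20, with invariant factors (1,1,1,1,1,1,1,1,1,1,1,1,1,1,1,1,1,1,1,2).

Computing H_k = (kernel of ∂_k) / (image of ∂_{k+1}):

  H_0: rank C_0 − rank ∂_1 = 10 − 9 = 1, and the invariant factors of ∂_1 are all 1, so H_0 ≅ Z.
  H_1: rank ker ∂_1 − rank ∂_2 = (30 − 9) − 20 = 1, and ∂_2 has invariant factor 2 > 1, so H_1 ≅ Z ⊕ Z/2.
  H_2: rank ker ∂_2 − rank ∂_3 = (20 − 20) − 0 = 0, and there is no ∂_3, so H_2 ≅ 0.

As a check, the Euler characteristic is 10 − 30 + 20 = 0, which agrees with 1 − 1 + 0 = 0.

H_0 = Z,  H_1 = Z ⊕ Z/2,  H_2 = 0.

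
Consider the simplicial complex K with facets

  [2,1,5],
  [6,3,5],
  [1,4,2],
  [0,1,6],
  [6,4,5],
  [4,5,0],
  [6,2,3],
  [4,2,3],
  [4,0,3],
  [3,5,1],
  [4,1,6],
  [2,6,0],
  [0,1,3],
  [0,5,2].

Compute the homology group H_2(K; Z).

Order the vertices as 0 < 1 < 2 < 3 < 4 < 5 < 6. Listing each simplex with vertices in this order, K has dimension 2 with simplices:

  0-simplices (7): [0], [1], [2], [3], [4], [5], [6]
  1-simplices (21): [0,1], [0,2], [0,3], [0,4], [0,5], [0,6], [1,2], [1,3], [1,4], [1,5], [1,6], [2,3], [2,4], [2,5], [2,6], [3,4], [3,5], [3,6], [4,5], [4,6], [5,6]
  2-simplices (14): [0,1,3], [0,1,6], [0,2,5], [0,2,6], [0,3,4], [0,4,5], [1,2,4], [1,2,5], [1,3,5], [1,4,6], [2,3,4], [2,3,6], [3,5,6], [4,5,6]

Hence C_0 ≅ Z^7, C_1 ≅ Z^21, C_2 ≅ Z^14.

The boundary map ∂_1: C_1 → C_0 sends each edge [p,q] (with p < q) to q − p. For instance
  ∂[3,4] = [4] − [3].
As a 7×21 matrix over Z this has rank 6, with invariant factors (1,1,1,1,1,1).

The boundary map ∂_2: C_2 → C_1 acts by ∂[p,q,r] = [q,r] − [p,r] + [p,q]. For instance
  ∂[1,2,4] = [2,4] − [1,4] + [1,2],
  ∂[1,3,5] = [3,5] − [1,5] + [1,3].
The resulting 21×14 matrix has rank 13, and its Smith normal form has invariant factors (1,1,1,1,1,1,1,1,1,1,1,1,1).

Reading off H_k = ker ∂_k / im ∂_{k+1}:

  H_2: rank ker ∂_2 − rank ∂_3 = (14 − 13) − 0 = 1, and there is no ∂_3, so H_2 = Z.

(K is a triangulation of the torus T^2.)

H_2 ≅ Z.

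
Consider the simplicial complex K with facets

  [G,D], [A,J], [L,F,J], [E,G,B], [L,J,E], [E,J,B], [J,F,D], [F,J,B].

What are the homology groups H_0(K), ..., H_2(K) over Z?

Fix the vertex order A < B < D < E < F < G < J < L and write every simplex with vertices in increasing order. Then dim K = 2 and the simplices of K are:

  0-simplices (8): A, B, D, E, F, G, J, L
  1-simplices (14): AJ, BE, BF, BG, BJ, DF, DG, DJ, EG, EJ, EL, FJ, FL, JL
  2-simplices (6): BEG, BEJ, BFJ, DFJ, EJL, FJL

Hence C_0 ≅ Z^8, C_1 ≅ Z^14, C_2 ≅ Z^6.

Boundary ∂_1: C_1 → C_0 sends each edge [p,q] (with p < q) to q − p. For instance
  ∂BF = F − B.
This gives a 8×14 integer matrix of rank 7; reducing to Smith normal form yields diagonal entries (1,1,1,1,1,1,1).

Boundary ∂_2: C_2 → C_1 maps a triangle to the signed sum of its edges. For instance
  ∂FJL = JL − FL + FJ,
  ∂BFJ = FJ − BJ + BF.
The resulting 14×6 matrix has rank 6, and its Smith normal form has invariant factors (1,1,1,1,1,1).

From H_k ≅ ker(∂_k) / im(∂_{k+1}) we obtain:

  H_0: rank C_0 − rank ∂_1 = 8 − 7 = 1, and the invariant factors of ∂_1 are all 1, so H_0 ≅ Z.
  H_1: rank ker ∂_1 − rank ∂_2 = (14 − 7) − 6 = 1, and the invariant factors of ∂_2 are all 1, so H_1 ≅ Z.
  H_2: rank ker ∂_2 − rank ∂_3 = (6 − 6) − 0 = 0, and there is no ∂_3, so H_2 ≅ 0.

H_0 = Z,  H_1 = Z,  H_2 = 0.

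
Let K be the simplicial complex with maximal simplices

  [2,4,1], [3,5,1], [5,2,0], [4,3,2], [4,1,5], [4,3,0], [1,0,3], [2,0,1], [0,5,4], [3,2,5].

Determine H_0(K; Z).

K has 6 vertices, 15 edges, 10 triangles.
rank ∂_0 = 0, rank ∂_1 = 5 ⇒ b_0 = 6 − 0 − 5 = 1; all invariant factors of ∂_1 are 1 so no torsion. So H_0 ≅ Z.

H_0 ≅ Z.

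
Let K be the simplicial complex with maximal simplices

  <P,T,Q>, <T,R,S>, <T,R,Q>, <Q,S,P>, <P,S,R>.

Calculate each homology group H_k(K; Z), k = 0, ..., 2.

We work with the vertex ordering P < Q < R < S < T. The simplices of K, each written with vertices in increasing order, are:

  0-simplices (5): P, Q, R, S, T
  1-simplices (10): PQ, PR, PS, PT, QR, QS, QT, RS, RT, ST
  2-simplices (5): PQS, PQT, PRS, QRT, RST

so the chain groups are C_0 ≅ Z^5, C_1 ≅ Z^10, C_2 ≅ Z^5.

The boundary map ∂_1: C_1 → C_0 maps an edge to its endpoints' difference, ∂[p,q] = q − p.
As a 5×10 matrix over Z this has rank 4, with invariant factors (1,1,1,1).

The boundary map ∂_2: C_2 → C_1 maps a triangle to the signed sum of its edges. For instance
  ∂QRT = RT − QT + QR,
  ∂PQT = QT − PT + PQ.
The 10×5 boundary matrix has rank 5 and Smith normal form diag(1,1,1,1,1).

Reading off H_k = ker ∂_k / im ∂_{k+1}:

  H_0: rank C_0 − rank ∂_1 = 5 − 4 = 1, and the invariant factors of ∂_1 are all 1, so H_0 = Z.
  H_1: rank ker ∂_1 − rank ∂_2 = (10 − 4) − 5 = 1, and the invariant factors of ∂_2 are all 1, so H_1 = Z.
  H_2: rank ker ∂_2 − rank ∂_3 = (5 − 5) − 0 = 0, and there is no ∂_3, so H_2 = 0.

H_0 ≅ Z,  H_1 ≅ Z,  H_2 = 0.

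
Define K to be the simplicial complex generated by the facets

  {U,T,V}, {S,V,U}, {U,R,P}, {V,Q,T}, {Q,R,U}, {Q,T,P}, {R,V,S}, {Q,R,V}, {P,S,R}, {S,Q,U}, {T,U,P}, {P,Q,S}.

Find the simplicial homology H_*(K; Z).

H_0 ≅ Z,  H_1 ≅ Z/2Z,  H_2 = 0.

Take the total order P < Q < R < S < T < U < V on the vertex set. Then K (dimension 2) consists of the simplices:

  0-simplices (7): P, Q, R, S, T, U, V
  1-simplices (18): PQ, PR, PS, PT, PU, QR, QS, QT, QU, QV, RS, RU, RV, SU, SV, TU, TV, UV
  2-simplices (12): PQS, PQT, PRS, PRU, PTU, QRU, QRV, QSU, QTV, RSV, SUV, TUV

so the chain groups are C_0 ≅ Z^7, C_1 ≅ Z^18, C_2 ≅ Z^12.

∂_1: C_1 → C_0 sends each edge [p,q] (with p < q) to q − p.
As a 7×18 matrix over Z this has rank 6, with invariant factors (1,1,1,1,1,1).

The boundary map ∂_2: C_2 → C_1 acts by ∂[p,q,r] = [q,r] − [p,r] + [p,q]. For instance
  ∂PRU = RU − PU + PR,
  ∂PTU = TU − PU + PT.
As a 18×12 matrix over Z this has rank 12, with invariant factors (1,1,1,1,1,1,1,1,1,1,1,2).

Computing H_k = (kernel of ∂_k) / (image of ∂_{k+1}):

  H_0: rank C_0 − rank ∂_1 = 7 − 6 = 1, and the invariant factors of ∂_1 are all 1, so H_0 = Z.
  H_1: rank ker ∂_1 − rank ∂_2 = (18 − 6) − 12 = 0, and ∂_2 has invariant factor 2 > 1, so H_1 = Z/2Z.
  H_2: rank ker ∂_2 − rank ∂_3 = (12 − 12) − 0 = 0, and there is no ∂_3, so H_2 = 0.

(K is a triangulation of the real projective plane RP^2.)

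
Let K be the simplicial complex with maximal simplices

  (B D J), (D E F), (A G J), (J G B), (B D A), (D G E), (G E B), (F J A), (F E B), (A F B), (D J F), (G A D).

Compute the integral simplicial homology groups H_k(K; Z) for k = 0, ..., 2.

H_0 ≅ Z,  H_1 ≅ Z/2Z,  H_2 = 0.

We work with the vertex ordering A < B < D < E < F < G < J. The simplices of K, each written with vertices in increasing order, are:

  0-simplices (7): A, B, D, E, F, G, J
  1-simplices (18): AB, AD, AF, AG, AJ, BD, BE, BF, BG, BJ, DE, DF, DG, DJ, EF, EG, FJ, GJ
  2-simplices (12): ABD, ABF, ADG, AFJ, AGJ, BDJ, BEF, BEG, BGJ, DEF, DEG, DFJ

giving chain groups C_0 ≅ Z^7, C_1 ≅ Z^18, C_2 ≅ Z^12.

Boundary ∂_1: C_1 → C_0 maps an edge to its endpoints' difference, ∂[p,q] = q − p.
The 7×18 boundary matrix has rank 6 and Smith normal form diag(1,1,1,1,1,1).

∂_2: C_2 → C_1 acts by ∂[p,q,r] = [q,r] − [p,r] + [p,q]. For instance
  ∂DEG = EG − DG + DE,
  ∂DEF = EF − DF + DE.
This gives a 18×12 integer matrix of rank 12; reducing to Smith normal form yields diagonal entries (1,1,1,1,1,1,1,1,1,1,1,2).

Now H_k = ker ∂_k / im ∂_{k+1}, so:

  H_0: rank C_0 − rank ∂_1 = 7 − 6 = 1, and the invariant factors of ∂_1 are all 1, so H_0 = Z.
  H_1: rank ker ∂_1 − rank ∂_2 = (18 − 6) − 12 = 0, and ∂_2 has invariant factor 2 > 1, so H_1 = Z/2Z.
  H_2: rank ker ∂_2 − rank ∂_3 = (12 − 12) − 0 = 0, and there is no ∂_3, so H_2 = 0.

(K is a triangulation of the real projective plane RP^2.)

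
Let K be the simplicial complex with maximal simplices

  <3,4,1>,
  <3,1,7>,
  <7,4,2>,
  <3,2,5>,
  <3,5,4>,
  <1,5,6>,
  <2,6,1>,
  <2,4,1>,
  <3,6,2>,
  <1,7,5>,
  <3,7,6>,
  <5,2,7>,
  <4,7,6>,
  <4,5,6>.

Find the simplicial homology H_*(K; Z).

H_0 ≅ Z,  H_1 ≅ Z^2,  H_2 ≅ Z.

Order the vertices as 1 < 2 < 3 < 4 < 5 < 6 < 7. Listing each simplex with vertices in this order, K has dimension 2 with simplices:

  0-simplices (7): [1], [2], [3], [4], [5], [6], [7]
  1-simplices (21): [1,2], [1,3], [1,4], [1,5], [1,6], [1,7], [2,3], [2,4], [2,5], [2,6], [2,7], [3,4], [3,5], [3,6], [3,7], [4,5], [4,6], [4,7], [5,6], [5,7], [6,7]
  2-simplices (14): [1,2,4], [1,2,6], [1,3,4], [1,3,7], [1,5,6], [1,5,7], [2,3,5], [2,3,6], [2,4,7], [2,5,7], [3,4,5], [3,6,7], [4,5,6], [4,6,7]

Hence C_0 ≅ Z^7, C_1 ≅ Z^21, C_2 ≅ Z^14.

The boundary map ∂_1: C_1 → C_0 is given by ∂[p,q] = [q] − [p]. For instance
  ∂[2,6] = [6] − [2].
This gives a 7×21 integer matrix of rank 6; reducing to Smith normal form yields diagonal entries (1,1,1,1,1,1).

Boundary ∂_2: C_2 → C_1 acts by ∂[p,q,r] = [q,r] − [p,r] + [p,q]. For instance
  ∂[2,3,6] = [3,6] − [2,6] + [2,3],
  ∂[3,4,5] = [4,5] − [3,5] + [3,4].
The resulting 21×14 matrix has rank 13, and its Smith normal form has invariant factors (1,1,1,1,1,1,1,1,1,1,1,1,1).

Computing H_k = (kernel of ∂_k) / (image of ∂_{k+1}):

  H_0: rank C_0 − rank ∂_1 = 7 − 6 = 1, and the invariant factors of ∂_1 are all 1, so H_0 ≅ Z.
  H_1: rank ker ∂_1 − rank ∂_2 = (21 − 6) − 13 = 2, and the invariant factors of ∂_2 are all 1, so H_1 ≅ Z^2.
  H_2: rank ker ∂_2 − rank ∂_3 = (14 − 13) − 0 = 1, and there is no ∂_3, so H_2 ≅ Z.

(K is a triangulation of the torus T^2.)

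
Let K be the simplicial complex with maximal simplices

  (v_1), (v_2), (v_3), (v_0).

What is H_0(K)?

H_0 ≅ Z^4.

We work with the vertex ordering v_0 < v_1 < v_2 < v_3. The simplices of K, each written with vertices in increasing order, are:

  0-simplices (4): [v_0], [v_1], [v_2], [v_3]

so the chain groups are C_0 ≅ Z^4.

From H_k ≅ ker(∂_k) / im(∂_{k+1}) we obtain:

  H_0: rank C_0 − rank ∂_1 = 4 − 0 = 4, and there is no ∂_1, so H_0 = Z^4.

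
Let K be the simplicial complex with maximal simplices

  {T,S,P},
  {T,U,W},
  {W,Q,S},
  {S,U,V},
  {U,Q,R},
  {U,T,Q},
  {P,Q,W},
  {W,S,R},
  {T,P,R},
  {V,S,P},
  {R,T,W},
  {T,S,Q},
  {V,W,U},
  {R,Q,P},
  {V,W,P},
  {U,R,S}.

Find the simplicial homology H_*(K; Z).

H_0 ≅ Z,  H_1 ≅ Z^2,  H_2 ≅ Z.

Fix the vertex order P < Q < R < S < T < U < V < W and write every simplex with vertices in increasing order. Then dim K = 2 and the simplices of K are:

  0-simplices (8): P, Q, R, S, T, U, V, W
  1-simplices (24): PQ, PR, PS, PT, PV, PW, QR, QS, QT, QU, QW, RS, RT, RU, RW, ST, SU, SV, SW, TU, TW, UV, UW, VW
  2-simplices (16): PQR, PQW, PRT, PST, PSV, PVW, QRU, QST, QSW, QTU, RSU, RSW, RTW, SUV, TUW, UVW

Hence C_0 ≅ Z^8, C_1 ≅ Z^24, C_2 ≅ Z^16.

Boundary ∂_1: C_1 → C_0 maps an edge to its endpoints' difference, ∂[p,q] = q − p.
The resulting 8×24 matrix has rank 7, and its Smith normal form has invariant factors (1,1,1,1,1,1,1).

∂_2: C_2 → C_1 maps a triangle to the signed sum of its edges. For instance
  ∂QSW = SW − QW + QS,
  ∂RTW = TW − RW + RT.
The resulting 24×16 matrix has rank 15, and its Smith normal form has invariant factors (1,1,1,1,1,1,1,1,1,1,1,1,1,1,1).

Computing H_k = (kernel of ∂_k) / (image of ∂_{k+1}):

  H_0: rank C_0 − rank ∂_1 = 8 − 7 = 1, and the invariant factors of ∂_1 are all 1, so H_0 = Z.
  H_1: rank ker ∂_1 − rank ∂_2 = (24 − 7) − 15 = 2, and the invariant factors of ∂_2 are all 1, so H_1 = Z^2.
  H_2: rank ker ∂_2 − rank ∂_3 = (16 − 15) − 0 = 1, and there is no ∂_3, so H_2 = Z.

As a check, the Euler characteristic is 8 − 24 + 16 = 0, which agrees with 1 − 2 + 1 = 0.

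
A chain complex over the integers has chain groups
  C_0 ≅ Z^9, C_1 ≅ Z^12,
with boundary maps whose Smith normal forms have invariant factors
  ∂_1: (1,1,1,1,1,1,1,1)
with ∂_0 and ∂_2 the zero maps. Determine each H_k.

H_0: b_0 = 9 − 0 − 8 = 1; torsion from ∂_1 factors > 1: none. So H_0 ≅ Z.
H_1: b_1 = 12 − 8 − 0 = 4; torsion from ∂_2 factors > 1: none. So H_1 ≅ Z^4.

H_0 ≅ Z,  H_1 ≅ Z^4.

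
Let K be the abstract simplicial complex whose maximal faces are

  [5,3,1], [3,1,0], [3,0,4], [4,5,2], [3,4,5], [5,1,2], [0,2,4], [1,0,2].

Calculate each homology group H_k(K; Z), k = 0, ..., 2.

H_0 ≅ Z,  H_1 = 0,  H_2 ≅ Z.

K has 6 vertices, 12 edges, 8 triangles.
rank ∂_0 = 0, rank ∂_1 = 5 ⇒ b_0 = 6 − 0 − 5 = 1; all invariant factors of ∂_1 are 1 so no torsion. So H_0 ≅ Z.
rank ∂_1 = 5, rank ∂_2 = 7 ⇒ b_1 = 12 − 5 − 7 = 0; all invariant factors of ∂_2 are 1 so no torsion. So H_1 ≅ 0.
rank ∂_2 = 7, rank ∂_3 = 0 ⇒ b_2 = 8 − 7 − 0 = 1. So H_2 ≅ Z.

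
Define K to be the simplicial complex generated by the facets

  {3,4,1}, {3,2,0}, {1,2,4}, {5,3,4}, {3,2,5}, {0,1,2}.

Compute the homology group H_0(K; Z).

H_0 = Z.

Take the total order 0 < 1 < 2 < 3 < 4 < 5 on the vertex set. Then K (dimension 2) consists of the simplices:

  0-simplices (6): [0], [1], [2], [3], [4], [5]
  1-simplices (12): [0,1], [0,2], [0,3], [1,2], [1,3], [1,4], [2,3], [2,4], [2,5], [3,4], [3,5], [4,5]
  2-simplices (6): [0,1,2], [0,2,3], [1,2,4], [1,3,4], [2,3,5], [3,4,5]

giving chain groups C_0 ≅ Z^6, C_1 ≅ Z^12, C_2 ≅ Z^6.

The boundary map ∂_1: C_1 → C_0 is given by ∂[p,q] = [q] − [p].
The resulting 6×12 matrix has rank 5, and its Smith normal form has invariant factors (1,1,1,1,1).

∂_2: C_2 → C_1 sends each 2-simplex [p,q,r] to [q,r] − [p,r] + [p,q]. For instance
  ∂[3,4,5] = [4,5] − [3,5] + [3,4],
  ∂[2,3,5] = [3,5] − [2,5] + [2,3].
The resulting 12×6 matrix has rank 6, and its Smith normal form has invariant factors (1,1,1,1,1,1).

From H_k ≅ ker(∂_k) / im(∂_{k+1}) we obtain:

  H_0: rank C_0 − rank ∂_1 = 6 − 5 = 1, and the invariant factors of ∂_1 are all 1, so H_0 ≅ Z.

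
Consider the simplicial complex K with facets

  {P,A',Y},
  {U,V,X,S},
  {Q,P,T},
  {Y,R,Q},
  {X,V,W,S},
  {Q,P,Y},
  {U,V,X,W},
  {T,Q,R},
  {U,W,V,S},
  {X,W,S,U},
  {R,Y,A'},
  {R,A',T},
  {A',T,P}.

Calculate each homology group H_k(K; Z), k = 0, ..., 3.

We work with the vertex ordering P < Q < R < S < T < U < V < W < X < Y < A'. The simplices of K, each written with vertices in increasing order, are:

  0-simplices (11): [P], [Q], [R], [S], [T], [U], [V], [W], [X], [Y], [A']
  1-simplices (22): [P,Q], [P,T], [P,Y], [P,A'], [Q,R], [Q,T], [Q,Y], [R,T], [R,Y], [R,A'], [S,U], [S,V], [S,W], [S,X], [T,A'], [U,V], [U,W], [U,X], [V,W], [V,X], [W,X], [Y,A']
  2-simplices (18): (18 of them)
  3-simplices (5): [S,U,V,W], [S,U,V,X], [S,U,W,X], [S,V,W,X], [U,V,W,X]

so the chain groups are C_0 ≅ Z^11, C_1 ≅ Z^22, C_2 ≅ Z^18, C_3 ≅ Z^5.

The boundary map ∂_1: C_1 → C_0 is given by ∂[p,q] = [q] − [p]. For instance
  ∂[U,W] = [W] − [U].
This gives a 11×22 integer matrix of rank 9; reducing to Smith normal form yields diagonal entries (1,1,1,1,1,1,1,1,1).

Boundary ∂_2: C_2 → C_1 maps a triangle to the signed sum of its edges. For instance
  ∂[U,V,W] = [V,W] − [U,W] + [U,V],
  ∂[S,V,W] = [V,W] − [S,W] + [S,V].
The 22×18 boundary matrix has rank 13 and Smith normal form diag(1,1,1,1,1,1,1,1,1,1,1,1,1).

Boundary ∂_3: C_3 → C_2 sends each 3-simplex σ to the alternating sum Σ_i (−1)^i (σ with its i-th vertex removed). For instance
  ∂[S,V,W,X] = [V,W,X] − [S,W,X] + [S,V,X] − [S,V,W],
  ∂[S,U,V,W] = [U,V,W] − [S,V,W] + [S,U,W] − [S,U,V].
As a 18×5 matrix over Z this has rank 4, with invariant factors (1,1,1,1).

From H_k ≅ ker(∂_k) / im(∂_{k+1}) we obtain:

  H_0: rank C_0 − rank ∂_1 = 11 − 9 = 2, and the invariant factors of ∂_1 are all 1, so H_0 ≅ Z^2.
  H_1: rank ker ∂_1 − rank ∂_2 = (22 − 9) − 13 = 0, and the invariant factors of ∂_2 are all 1, so H_1 ≅ 0.
  H_2: rank ker ∂_2 − rank ∂_3 = (18 − 13) − 4 = 1, and the invariant factors of ∂_3 are all 1, so H_2 ≅ Z.
  H_3: rank ker ∂_3 − rank ∂_4 = (5 − 4) − 0 = 1, and there is no ∂_4, so H_3 ≅ Z.

H_0 ≅ Z^2,  H_1 = 0,  H_2 ≅ Z,  H_3 ≅ Z.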